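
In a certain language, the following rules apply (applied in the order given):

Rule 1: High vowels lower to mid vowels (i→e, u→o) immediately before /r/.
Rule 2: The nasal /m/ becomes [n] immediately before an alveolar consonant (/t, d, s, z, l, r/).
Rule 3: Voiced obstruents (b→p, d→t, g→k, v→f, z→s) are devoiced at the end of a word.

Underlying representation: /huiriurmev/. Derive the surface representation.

hueriormef

Rule 1 (pre-rhotic lowering): /i/ is a high vowel immediately before /r/, so it lowers to [e]. /u/ is a high vowel immediately before /r/, so it lowers to [o]. /huiriurmev/ → hueriormev.
Rule 2 (nasal place assimilation): no segment meets the environment; /hueriormev/ is unchanged.
Rule 3 (final devoicing): /v/ is a voiced obstruent in word-final position, so it devoices to [f]. /hueriormev/ → hueriormef.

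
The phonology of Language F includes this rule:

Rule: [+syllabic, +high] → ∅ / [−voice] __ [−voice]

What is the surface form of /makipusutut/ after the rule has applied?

makpstt

/i/ is a high vowel flanked by voiceless consonants /k/ and /p/, so it deletes.
/u/ is a high vowel flanked by voiceless consonants /p/ and /s/, so it deletes.
/u/ is a high vowel flanked by voiceless consonants /s/ and /t/, so it deletes.
/u/ is a high vowel flanked by voiceless consonants /t/ and /t/, so it deletes.
Surface form: [makpstt].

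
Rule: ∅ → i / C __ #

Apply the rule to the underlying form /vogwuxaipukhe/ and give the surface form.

vogwuxaipukhe

No segment of /vogwuxaipukhe/ meets the structural description of the rule, so the form surfaces unchanged.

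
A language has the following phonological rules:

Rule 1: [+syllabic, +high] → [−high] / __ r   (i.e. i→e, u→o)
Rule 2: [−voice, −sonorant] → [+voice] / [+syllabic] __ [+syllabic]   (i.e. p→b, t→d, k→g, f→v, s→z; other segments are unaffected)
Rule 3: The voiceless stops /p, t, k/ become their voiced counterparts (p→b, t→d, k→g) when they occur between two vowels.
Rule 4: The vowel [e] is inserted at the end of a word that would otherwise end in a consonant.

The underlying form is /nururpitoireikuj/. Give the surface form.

Rule 1 (pre-rhotic lowering): /u/ is a high vowel immediately before /r/, so it lowers to [o]. /u/ is a high vowel immediately before /r/, so it lowers to [o]. /i/ is a high vowel immediately before /r/, so it lowers to [e]. /nururpitoireikuj/ → nororpitoereikuj.
Rule 2 (intervocalic voicing): /t/ is a voiceless obstruent between vowels /i/ and /o/, so it voices to [d]. /k/ is a voiceless obstruent between vowels /i/ and /u/, so it voices to [g]. /nororpitoereikuj/ → nororpidoereiguj.
Rule 3 (intervocalic voicing): no segment meets the environment; /nororpidoereiguj/ is unchanged.
Rule 4 (final e-epenthesis): the form ends in the consonant /j/, so [e] is inserted word-finally. /nororpidoereiguj/ → nororpidoereiguje.

nororpidoereiguje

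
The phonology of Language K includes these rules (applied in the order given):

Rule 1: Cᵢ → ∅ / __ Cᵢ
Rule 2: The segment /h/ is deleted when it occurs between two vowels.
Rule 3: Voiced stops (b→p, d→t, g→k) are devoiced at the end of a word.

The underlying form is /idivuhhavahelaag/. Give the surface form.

idivuavaelaak

Rule 1 (degemination): /hh/ is a geminate; the first /h/ deletes. /idivuhhavahelaag/ → idivuhavahelaag.
Rule 2 (intervocalic h-deletion): /h/ occurs between vowels /u/ and /a/, so it deletes. /h/ occurs between vowels /a/ and /e/, so it deletes. /idivuhavahelaag/ → idivuavaelaag.
Rule 3 (final devoicing): /g/ is a voiced stop in word-final position, so it devoices to [k]. /idivuavaelaag/ → idivuavaelaak.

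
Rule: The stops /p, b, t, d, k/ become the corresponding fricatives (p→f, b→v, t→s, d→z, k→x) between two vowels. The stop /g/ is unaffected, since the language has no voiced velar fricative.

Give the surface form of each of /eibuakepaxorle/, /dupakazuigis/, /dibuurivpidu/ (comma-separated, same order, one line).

eivuaxefaxorle, dufaxazuigis, divuurivpizu

/eibuakepaxorle/: /b/ is a stop between vowels /i/ and /u/, so it spirantizes to the fricative [v]. /k/ is a stop between vowels /a/ and /e/, so it spirantizes to the fricative [x]. /p/ is a stop between vowels /e/ and /a/, so it spirantizes to the fricative [f]. → [eivuaxefaxorle].
/dupakazuigis/: /p/ is a stop between vowels /u/ and /a/, so it spirantizes to the fricative [f]. /k/ is a stop between vowels /a/ and /a/, so it spirantizes to the fricative [x]. → [dufaxazuigis].
/dibuurivpidu/: /b/ is a stop between vowels /i/ and /u/, so it spirantizes to the fricative [v]. /d/ is a stop between vowels /i/ and /u/, so it spirantizes to the fricative [z]. → [divuurivpizu].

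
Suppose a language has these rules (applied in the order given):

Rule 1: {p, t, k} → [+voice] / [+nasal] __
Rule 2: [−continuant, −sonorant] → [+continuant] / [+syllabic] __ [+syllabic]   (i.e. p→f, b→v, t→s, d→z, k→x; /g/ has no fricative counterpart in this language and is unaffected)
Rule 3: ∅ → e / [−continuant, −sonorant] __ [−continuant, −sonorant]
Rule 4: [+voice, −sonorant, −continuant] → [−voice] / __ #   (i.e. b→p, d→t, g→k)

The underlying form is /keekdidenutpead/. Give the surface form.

Rule 1 (post-nasal voicing): no segment meets the environment; /keekdidenutpead/ is unchanged.
Rule 2 (intervocalic spirantization): /d/ is a stop between vowels /i/ and /e/, so it spirantizes to the fricative [z]. /keekdidenutpead/ → keekdizenutpead.
Rule 3 (stop-cluster e-epenthesis): /k/ and /d/ form a stop–stop cluster, so [e] is inserted between them. /t/ and /p/ form a stop–stop cluster, so [e] is inserted between them. /keekdizenutpead/ → keekedizenutepead.
Rule 4 (final devoicing): /d/ is a voiced stop in word-final position, so it devoices to [t]. /keekedizenutepead/ → keekedizenutepeat.

keekedizenutepeat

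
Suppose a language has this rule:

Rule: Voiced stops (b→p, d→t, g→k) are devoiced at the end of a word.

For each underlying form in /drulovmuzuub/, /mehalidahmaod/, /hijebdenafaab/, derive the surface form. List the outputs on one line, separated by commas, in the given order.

/drulovmuzuub/: /b/ is a voiced stop in word-final position, so it devoices to [p]. → [drulovmuzuup].
/mehalidahmaod/: /d/ is a voiced stop in word-final position, so it devoices to [t]. → [mehalidahmaot].
/hijebdenafaab/: /b/ is a voiced stop in word-final position, so it devoices to [p]. → [hijebdenafaap].

drulovmuzuup, mehalidahmaot, hijebdenafaap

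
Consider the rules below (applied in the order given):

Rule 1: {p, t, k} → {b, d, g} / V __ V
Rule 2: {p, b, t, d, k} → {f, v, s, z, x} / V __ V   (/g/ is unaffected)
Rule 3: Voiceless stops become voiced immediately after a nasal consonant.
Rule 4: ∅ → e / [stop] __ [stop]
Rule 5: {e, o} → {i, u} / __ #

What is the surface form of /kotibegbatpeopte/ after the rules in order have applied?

kozivegebatepeopeti

Rule 1 (intervocalic voicing): /t/ is a voiceless stop between vowels /o/ and /i/, so it voices to [d]. /kotibegbatpeopte/ → kodibegbatpeopte.
Rule 2 (intervocalic spirantization): /d/ is a stop between vowels /o/ and /i/, so it spirantizes to the fricative [z]. /b/ is a stop between vowels /i/ and /e/, so it spirantizes to the fricative [v]. /kodibegbatpeopte/ → kozivegbatpeopte.
Rule 3 (post-nasal voicing): no segment meets the environment; /kozivegbatpeopte/ is unchanged.
Rule 4 (stop-cluster e-epenthesis): /g/ and /b/ form a stop–stop cluster, so [e] is inserted between them. /t/ and /p/ form a stop–stop cluster, so [e] is inserted between them. /p/ and /t/ form a stop–stop cluster, so [e] is inserted between them. /kozivegbatpeopte/ → kozivegebatepeopete.
Rule 5 (final vowel raising): /e/ is a mid vowel in word-final position, so it raises to [i]. /kozivegebatepeopete/ → kozivegebatepeopeti.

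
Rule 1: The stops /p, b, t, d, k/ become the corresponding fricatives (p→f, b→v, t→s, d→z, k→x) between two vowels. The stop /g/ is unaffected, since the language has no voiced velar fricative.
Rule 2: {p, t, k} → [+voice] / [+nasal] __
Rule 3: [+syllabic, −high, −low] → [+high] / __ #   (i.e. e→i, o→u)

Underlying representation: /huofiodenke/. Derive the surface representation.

Rule 1 (intervocalic spirantization): /d/ is a stop between vowels /o/ and /e/, so it spirantizes to the fricative [z]. /huofiodenke/ → huofiozenke.
Rule 2 (post-nasal voicing): /k/ is a voiceless stop immediately after the nasal /n/, so it voices to [g]. /huofiozenke/ → huofiozenge.
Rule 3 (final vowel raising): /e/ is a mid vowel in word-final position, so it raises to [i]. /huofiozenge/ → huofiozengi.

huofiozengi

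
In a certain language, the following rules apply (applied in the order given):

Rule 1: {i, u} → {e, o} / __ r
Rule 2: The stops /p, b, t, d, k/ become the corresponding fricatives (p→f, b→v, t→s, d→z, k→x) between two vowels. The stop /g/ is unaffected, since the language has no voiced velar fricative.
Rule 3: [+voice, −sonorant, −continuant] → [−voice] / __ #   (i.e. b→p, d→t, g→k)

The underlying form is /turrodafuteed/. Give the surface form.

torrozafuseet

Rule 1 (pre-rhotic lowering): /u/ is a high vowel immediately before /r/, so it lowers to [o]. /turrodafuteed/ → torrodafuteed.
Rule 2 (intervocalic spirantization): /d/ is a stop between vowels /o/ and /a/, so it spirantizes to the fricative [z]. /t/ is a stop between vowels /u/ and /e/, so it spirantizes to the fricative [s]. /torrodafuteed/ → torrozafuseed.
Rule 3 (final devoicing): /d/ is a voiced stop in word-final position, so it devoices to [t]. /torrozafuseed/ → torrozafuseet.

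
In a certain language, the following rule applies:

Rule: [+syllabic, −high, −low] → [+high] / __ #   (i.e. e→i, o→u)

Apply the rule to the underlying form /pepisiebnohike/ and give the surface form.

pepisiebnohiki

Scanning /pepisiebnohike/: /e/ at position 2 is not in the conditioning environment; /e/ at position 7 is not in the conditioning environment; /o/ at position 10 is not in the conditioning environment; /e/ is a mid vowel in word-final position, so it raises to [i].
Result: [pepisiebnohiki].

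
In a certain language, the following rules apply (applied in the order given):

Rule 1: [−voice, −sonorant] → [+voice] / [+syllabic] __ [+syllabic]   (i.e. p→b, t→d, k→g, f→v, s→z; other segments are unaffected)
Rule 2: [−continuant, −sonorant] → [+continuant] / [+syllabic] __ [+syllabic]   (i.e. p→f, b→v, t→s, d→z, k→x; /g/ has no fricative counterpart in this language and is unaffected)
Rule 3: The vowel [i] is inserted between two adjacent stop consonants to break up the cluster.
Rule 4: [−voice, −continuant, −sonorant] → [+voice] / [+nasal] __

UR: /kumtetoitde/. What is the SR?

Rule 1 (intervocalic voicing): /t/ is a voiceless obstruent between vowels /e/ and /o/, so it voices to [d]. /kumtetoitde/ → kumtedoitde.
Rule 2 (intervocalic spirantization): /d/ is a stop between vowels /e/ and /o/, so it spirantizes to the fricative [z]. /kumtedoitde/ → kumtezoitde.
Rule 3 (stop-cluster i-epenthesis): /t/ and /d/ form a stop–stop cluster, so [i] is inserted between them. /kumtezoitde/ → kumtezoitide.
Rule 4 (post-nasal voicing): /t/ is a voiceless stop immediately after the nasal /m/, so it voices to [d]. /kumtezoitide/ → kumdezoitide.

kumdezoitide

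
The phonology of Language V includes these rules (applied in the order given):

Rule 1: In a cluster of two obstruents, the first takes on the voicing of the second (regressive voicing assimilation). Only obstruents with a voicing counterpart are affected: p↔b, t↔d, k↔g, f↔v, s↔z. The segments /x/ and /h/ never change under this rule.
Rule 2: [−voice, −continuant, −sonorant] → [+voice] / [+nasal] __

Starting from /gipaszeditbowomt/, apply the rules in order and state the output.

gipazzedidbowomd

Rule 1 (regressive voicing assimilation): /s/ precedes the voiced obstruent /z/, so it voices to [z] by assimilation. /t/ precedes the voiced obstruent /b/, so it voices to [d] by assimilation. /gipaszeditbowomt/ → gipazzedidbowomt.
Rule 2 (post-nasal voicing): /t/ is a voiceless stop immediately after the nasal /m/, so it voices to [d]. /gipazzedidbowomt/ → gipazzedidbowomd.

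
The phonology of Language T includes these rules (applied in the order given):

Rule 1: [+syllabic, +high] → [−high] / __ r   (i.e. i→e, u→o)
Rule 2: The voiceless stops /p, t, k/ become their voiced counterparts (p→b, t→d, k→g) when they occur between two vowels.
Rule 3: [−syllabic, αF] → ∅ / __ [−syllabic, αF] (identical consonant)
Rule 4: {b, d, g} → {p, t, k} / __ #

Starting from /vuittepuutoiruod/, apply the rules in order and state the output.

vuitebuudoeruot

Rule 1 (pre-rhotic lowering): /i/ is a high vowel immediately before /r/, so it lowers to [e]. /vuittepuutoiruod/ → vuittepuutoeruod.
Rule 2 (intervocalic voicing): /p/ is a voiceless stop between vowels /e/ and /u/, so it voices to [b]. /t/ is a voiceless stop between vowels /u/ and /o/, so it voices to [d]. /vuittepuutoeruod/ → vuittebuudoeruod.
Rule 3 (degemination): /tt/ is a geminate; the first /t/ deletes. /vuittebuudoeruod/ → vuitebuudoeruod.
Rule 4 (final devoicing): /d/ is a voiced stop in word-final position, so it devoices to [t]. /vuitebuudoeruod/ → vuitebuudoeruot.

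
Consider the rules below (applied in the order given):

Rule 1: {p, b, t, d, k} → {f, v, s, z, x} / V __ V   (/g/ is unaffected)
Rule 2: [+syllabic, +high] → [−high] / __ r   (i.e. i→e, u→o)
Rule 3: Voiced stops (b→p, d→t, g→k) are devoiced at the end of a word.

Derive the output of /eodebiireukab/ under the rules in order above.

eozeviereuxap

Rule 1 (intervocalic spirantization): /d/ is a stop between vowels /o/ and /e/, so it spirantizes to the fricative [z]. /b/ is a stop between vowels /e/ and /i/, so it spirantizes to the fricative [v]. /k/ is a stop between vowels /u/ and /a/, so it spirantizes to the fricative [x]. /eodebiireukab/ → eozeviireuxab.
Rule 2 (pre-rhotic lowering): /i/ is a high vowel immediately before /r/, so it lowers to [e]. /eozeviireuxab/ → eozeviereuxab.
Rule 3 (final devoicing): /b/ is a voiced stop in word-final position, so it devoices to [p]. /eozeviereuxab/ → eozeviereuxap.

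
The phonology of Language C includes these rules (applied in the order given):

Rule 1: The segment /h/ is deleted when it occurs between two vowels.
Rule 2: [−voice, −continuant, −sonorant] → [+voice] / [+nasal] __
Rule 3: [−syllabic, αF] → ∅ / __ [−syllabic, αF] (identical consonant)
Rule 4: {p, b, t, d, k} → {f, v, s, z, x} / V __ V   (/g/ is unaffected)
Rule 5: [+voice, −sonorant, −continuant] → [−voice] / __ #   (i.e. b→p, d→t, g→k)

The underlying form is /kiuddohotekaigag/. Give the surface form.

kiuzoosexaigak

Rule 1 (intervocalic h-deletion): /h/ occurs between vowels /o/ and /o/, so it deletes. /kiuddohotekaigag/ → kiuddootekaigag.
Rule 2 (post-nasal voicing): no segment meets the environment; /kiuddootekaigag/ is unchanged.
Rule 3 (degemination): /dd/ is a geminate; the first /d/ deletes. /kiuddootekaigag/ → kiudootekaigag.
Rule 4 (intervocalic spirantization): /d/ is a stop between vowels /u/ and /o/, so it spirantizes to the fricative [z]. /t/ is a stop between vowels /o/ and /e/, so it spirantizes to the fricative [s]. /k/ is a stop between vowels /e/ and /a/, so it spirantizes to the fricative [x]. /kiudootekaigag/ → kiuzoosexaigag.
Rule 5 (final devoicing): /g/ is a voiced stop in word-final position, so it devoices to [k]. /kiuzoosexaigag/ → kiuzoosexaigak.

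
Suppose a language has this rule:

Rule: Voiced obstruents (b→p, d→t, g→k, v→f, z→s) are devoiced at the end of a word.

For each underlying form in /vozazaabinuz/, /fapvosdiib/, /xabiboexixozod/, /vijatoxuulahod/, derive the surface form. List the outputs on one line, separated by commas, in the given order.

/vozazaabinuz/: /z/ is a voiced obstruent in word-final position, so it devoices to [s]. → [vozazaabinus].
/fapvosdiib/: /b/ is a voiced obstruent in word-final position, so it devoices to [p]. → [fapvosdiip].
/xabiboexixozod/: /d/ is a voiced obstruent in word-final position, so it devoices to [t]. → [xabiboexixozot].
/vijatoxuulahod/: /d/ is a voiced obstruent in word-final position, so it devoices to [t]. → [vijatoxuulahot].

vozazaabinus, fapvosdiip, xabiboexixozot, vijatoxuulahot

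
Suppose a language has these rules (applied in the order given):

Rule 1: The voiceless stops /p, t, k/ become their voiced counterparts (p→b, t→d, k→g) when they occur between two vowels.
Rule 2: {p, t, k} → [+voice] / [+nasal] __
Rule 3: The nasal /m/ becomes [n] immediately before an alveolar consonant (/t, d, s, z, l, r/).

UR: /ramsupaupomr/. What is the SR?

ransubaubonr

Rule 1 (intervocalic voicing): /p/ is a voiceless stop between vowels /u/ and /a/, so it voices to [b]. /p/ is a voiceless stop between vowels /u/ and /o/, so it voices to [b]. /ramsupaupomr/ → ramsubaubomr.
Rule 2 (post-nasal voicing): no segment meets the environment; /ramsubaubomr/ is unchanged.
Rule 3 (nasal place assimilation): /m/ precedes the alveolar consonant /s/, so it assimilates in place to [n]. /m/ precedes the alveolar consonant /r/, so it assimilates in place to [n]. /ramsubaubomr/ → ransubaubonr.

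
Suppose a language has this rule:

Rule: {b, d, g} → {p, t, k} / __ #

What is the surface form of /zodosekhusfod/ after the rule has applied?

/d/ is a voiced stop in word-final position, so it devoices to [t].
The other instance of /d/ does not occur in the required environment and remains unchanged.
Surface form: [zodosekhusfot].

zodosekhusfot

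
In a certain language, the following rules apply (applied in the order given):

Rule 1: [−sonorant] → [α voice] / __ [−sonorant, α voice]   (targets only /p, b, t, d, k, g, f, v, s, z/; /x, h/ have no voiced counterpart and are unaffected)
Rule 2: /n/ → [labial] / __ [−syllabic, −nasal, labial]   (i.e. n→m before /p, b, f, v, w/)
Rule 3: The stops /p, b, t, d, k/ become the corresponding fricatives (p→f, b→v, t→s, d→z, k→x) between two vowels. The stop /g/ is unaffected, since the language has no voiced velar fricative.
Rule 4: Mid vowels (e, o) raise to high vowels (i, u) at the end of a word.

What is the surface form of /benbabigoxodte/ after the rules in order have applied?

Rule 1 (regressive voicing assimilation): /d/ precedes the voiceless obstruent /t/, so it devoices to [t] by assimilation. /benbabigoxodte/ → benbabigoxotte.
Rule 2 (nasal place assimilation): /n/ precedes the labial consonant /b/, so it assimilates in place to [m]. /benbabigoxotte/ → bembabigoxotte.
Rule 3 (intervocalic spirantization): /b/ is a stop between vowels /a/ and /i/, so it spirantizes to the fricative [v]. /bembabigoxotte/ → bembavigoxotte.
Rule 4 (final vowel raising): /e/ is a mid vowel in word-final position, so it raises to [i]. /bembavigoxotte/ → bembavigoxotti.

bembavigoxotti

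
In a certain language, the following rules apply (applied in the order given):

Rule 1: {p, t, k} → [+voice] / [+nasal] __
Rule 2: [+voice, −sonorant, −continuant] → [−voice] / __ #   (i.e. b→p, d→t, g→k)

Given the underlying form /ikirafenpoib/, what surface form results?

ikirafenboip

Rule 1 (post-nasal voicing): /p/ is a voiceless stop immediately after the nasal /n/, so it voices to [b]. /ikirafenpoib/ → ikirafenboib.
Rule 2 (final devoicing): /b/ is a voiced stop in word-final position, so it devoices to [p]. /ikirafenboib/ → ikirafenboip.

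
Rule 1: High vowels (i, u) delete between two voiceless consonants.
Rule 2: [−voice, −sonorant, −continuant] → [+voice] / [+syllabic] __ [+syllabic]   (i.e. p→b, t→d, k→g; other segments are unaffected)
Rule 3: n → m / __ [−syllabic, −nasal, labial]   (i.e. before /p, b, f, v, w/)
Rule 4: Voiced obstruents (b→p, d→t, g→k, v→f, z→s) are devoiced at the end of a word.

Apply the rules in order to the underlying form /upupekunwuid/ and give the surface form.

uppegumwuit

Rule 1 (high vowel syncope): /u/ is a high vowel flanked by voiceless consonants /p/ and /p/, so it deletes. /upupekunwuid/ → uppekunwuid.
Rule 2 (intervocalic voicing): /k/ is a voiceless stop between vowels /e/ and /u/, so it voices to [g]. /uppekunwuid/ → uppegunwuid.
Rule 3 (nasal place assimilation): /n/ precedes the labial consonant /w/, so it assimilates in place to [m]. /uppegunwuid/ → uppegumwuid.
Rule 4 (final devoicing): /d/ is a voiced obstruent in word-final position, so it devoices to [t]. /uppegumwuid/ → uppegumwuit.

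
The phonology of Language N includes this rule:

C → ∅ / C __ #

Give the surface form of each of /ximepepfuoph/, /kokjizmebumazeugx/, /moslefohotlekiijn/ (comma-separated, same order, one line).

/ximepepfuoph/: /h/ is the second consonant of a word-final cluster /ph/, so it deletes. → [ximepepfuop].
/kokjizmebumazeugx/: /x/ is the second consonant of a word-final cluster /gx/, so it deletes. → [kokjizmebumazeug].
/moslefohotlekiijn/: /n/ is the second consonant of a word-final cluster /jn/, so it deletes. → [moslefohotlekiij].

ximepepfuop, kokjizmebumazeug, moslefohotlekiij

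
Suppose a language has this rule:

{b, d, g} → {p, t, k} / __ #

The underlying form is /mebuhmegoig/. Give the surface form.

Scanning /mebuhmegoig/: /b/ at position 3 is not in the conditioning environment; /g/ at position 8 is not in the conditioning environment; /g/ is a voiced stop in word-final position, so it devoices to [k].
Result: [mebuhmegoik].

mebuhmegoik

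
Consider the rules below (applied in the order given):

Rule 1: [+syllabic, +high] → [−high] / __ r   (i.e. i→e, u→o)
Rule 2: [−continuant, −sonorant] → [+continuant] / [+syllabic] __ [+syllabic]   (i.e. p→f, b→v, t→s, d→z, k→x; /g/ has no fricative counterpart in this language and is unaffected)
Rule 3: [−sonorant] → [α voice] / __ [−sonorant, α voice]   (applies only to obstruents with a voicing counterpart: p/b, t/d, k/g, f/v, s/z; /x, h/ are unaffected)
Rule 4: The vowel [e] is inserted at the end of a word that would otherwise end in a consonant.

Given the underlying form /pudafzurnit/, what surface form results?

Rule 1 (pre-rhotic lowering): /u/ is a high vowel immediately before /r/, so it lowers to [o]. /pudafzurnit/ → pudafzornit.
Rule 2 (intervocalic spirantization): /d/ is a stop between vowels /u/ and /a/, so it spirantizes to the fricative [z]. /pudafzornit/ → puzafzornit.
Rule 3 (regressive voicing assimilation): /f/ precedes the voiced obstruent /z/, so it voices to [v] by assimilation. /puzafzornit/ → puzavzornit.
Rule 4 (final e-epenthesis): the form ends in the consonant /t/, so [e] is inserted word-finally. /puzavzornit/ → puzavzornite.

puzavzornite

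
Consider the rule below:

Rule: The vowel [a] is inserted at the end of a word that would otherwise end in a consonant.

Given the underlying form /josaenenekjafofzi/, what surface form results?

No segment of /josaenenekjafofzi/ meets the structural description of the rule, so the form surfaces unchanged.

josaenenekjafofzi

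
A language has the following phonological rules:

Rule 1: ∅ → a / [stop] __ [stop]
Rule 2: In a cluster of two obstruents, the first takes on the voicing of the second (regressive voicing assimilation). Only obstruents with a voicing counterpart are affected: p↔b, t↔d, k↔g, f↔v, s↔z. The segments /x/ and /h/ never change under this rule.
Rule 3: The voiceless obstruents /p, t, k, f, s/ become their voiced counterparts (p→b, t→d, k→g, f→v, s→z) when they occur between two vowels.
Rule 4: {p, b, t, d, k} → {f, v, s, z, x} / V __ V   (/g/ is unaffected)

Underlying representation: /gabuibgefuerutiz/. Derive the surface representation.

gavuivagevueruziz

Rule 1 (stop-cluster a-epenthesis): /b/ and /g/ form a stop–stop cluster, so [a] is inserted between them. /gabuibgefuerutiz/ → gabuibagefuerutiz.
Rule 2 (regressive voicing assimilation): no segment meets the environment; /gabuibagefuerutiz/ is unchanged.
Rule 3 (intervocalic voicing): /f/ is a voiceless obstruent between vowels /e/ and /u/, so it voices to [v]. /t/ is a voiceless obstruent between vowels /u/ and /i/, so it voices to [d]. /gabuibagefuerutiz/ → gabuibagevuerudiz.
Rule 4 (intervocalic spirantization): /b/ is a stop between vowels /a/ and /u/, so it spirantizes to the fricative [v]. /b/ is a stop between vowels /i/ and /a/, so it spirantizes to the fricative [v]. /d/ is a stop between vowels /u/ and /i/, so it spirantizes to the fricative [z]. /gabuibagevuerudiz/ → gavuivagevueruziz.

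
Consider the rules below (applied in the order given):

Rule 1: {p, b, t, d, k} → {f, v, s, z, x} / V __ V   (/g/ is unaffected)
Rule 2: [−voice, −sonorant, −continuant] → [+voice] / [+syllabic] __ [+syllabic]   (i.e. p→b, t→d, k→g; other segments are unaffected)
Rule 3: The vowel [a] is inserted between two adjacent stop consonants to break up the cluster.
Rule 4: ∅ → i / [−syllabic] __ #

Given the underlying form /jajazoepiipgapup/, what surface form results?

Rule 1 (intervocalic spirantization): /p/ is a stop between vowels /e/ and /i/, so it spirantizes to the fricative [f]. /p/ is a stop between vowels /a/ and /u/, so it spirantizes to the fricative [f]. /jajazoepiipgapup/ → jajazoefiipgafup.
Rule 2 (intervocalic voicing): no segment meets the environment; /jajazoefiipgafup/ is unchanged.
Rule 3 (stop-cluster a-epenthesis): /p/ and /g/ form a stop–stop cluster, so [a] is inserted between them. /jajazoefiipgafup/ → jajazoefiipagafup.
Rule 4 (final i-epenthesis): the form ends in the consonant /p/, so [i] is inserted word-finally. /jajazoefiipagafup/ → jajazoefiipagafupi.

jajazoefiipagafupi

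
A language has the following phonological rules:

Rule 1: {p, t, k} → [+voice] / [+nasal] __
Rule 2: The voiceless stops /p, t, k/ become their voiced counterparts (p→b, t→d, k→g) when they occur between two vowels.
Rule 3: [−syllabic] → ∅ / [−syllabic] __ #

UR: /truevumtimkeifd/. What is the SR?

Rule 1 (post-nasal voicing): /t/ is a voiceless stop immediately after the nasal /m/, so it voices to [d]. /k/ is a voiceless stop immediately after the nasal /m/, so it voices to [g]. /truevumtimkeifd/ → truevumdimgeifd.
Rule 2 (intervocalic voicing): no segment meets the environment; /truevumdimgeifd/ is unchanged.
Rule 3 (final cluster simplification): /d/ is the second consonant of a word-final cluster /fd/, so it deletes. /truevumdimgeifd/ → truevumdimgeif.

truevumdimgeif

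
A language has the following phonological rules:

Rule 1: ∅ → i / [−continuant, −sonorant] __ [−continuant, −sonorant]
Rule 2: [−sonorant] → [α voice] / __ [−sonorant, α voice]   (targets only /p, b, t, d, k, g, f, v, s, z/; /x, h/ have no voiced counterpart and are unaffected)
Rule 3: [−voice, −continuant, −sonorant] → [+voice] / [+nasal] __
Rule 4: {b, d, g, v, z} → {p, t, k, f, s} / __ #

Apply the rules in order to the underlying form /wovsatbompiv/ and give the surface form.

Rule 1 (stop-cluster i-epenthesis): /t/ and /b/ form a stop–stop cluster, so [i] is inserted between them. /wovsatbompiv/ → wovsatibompiv.
Rule 2 (regressive voicing assimilation): /v/ precedes the voiceless obstruent /s/, so it devoices to [f] by assimilation. /wovsatibompiv/ → wofsatibompiv.
Rule 3 (post-nasal voicing): /p/ is a voiceless stop immediately after the nasal /m/, so it voices to [b]. /wofsatibompiv/ → wofsatibombiv.
Rule 4 (final devoicing): /v/ is a voiced obstruent in word-final position, so it devoices to [f]. /wofsatibombiv/ → wofsatibombif.

wofsatibombif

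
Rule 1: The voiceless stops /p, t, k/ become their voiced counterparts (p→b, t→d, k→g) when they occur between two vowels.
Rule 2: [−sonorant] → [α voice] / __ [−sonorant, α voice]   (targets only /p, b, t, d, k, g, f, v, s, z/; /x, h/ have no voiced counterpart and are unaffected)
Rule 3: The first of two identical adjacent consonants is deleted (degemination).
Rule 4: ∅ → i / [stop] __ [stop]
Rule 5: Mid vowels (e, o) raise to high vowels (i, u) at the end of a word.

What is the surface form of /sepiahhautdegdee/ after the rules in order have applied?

sebiahaudegidei

Rule 1 (intervocalic voicing): /p/ is a voiceless stop between vowels /e/ and /i/, so it voices to [b]. /sepiahhautdegdee/ → sebiahhautdegdee.
Rule 2 (regressive voicing assimilation): /t/ precedes the voiced obstruent /d/, so it voices to [d] by assimilation. /sebiahhautdegdee/ → sebiahhauddegdee.
Rule 3 (degemination): /hh/ is a geminate; the first /h/ deletes. /dd/ is a geminate; the first /d/ deletes. /sebiahhauddegdee/ → sebiahaudegdee.
Rule 4 (stop-cluster i-epenthesis): /g/ and /d/ form a stop–stop cluster, so [i] is inserted between them. /sebiahaudegdee/ → sebiahaudegidee.
Rule 5 (final vowel raising): /e/ is a mid vowel in word-final position, so it raises to [i]. /sebiahaudegidee/ → sebiahaudegidei.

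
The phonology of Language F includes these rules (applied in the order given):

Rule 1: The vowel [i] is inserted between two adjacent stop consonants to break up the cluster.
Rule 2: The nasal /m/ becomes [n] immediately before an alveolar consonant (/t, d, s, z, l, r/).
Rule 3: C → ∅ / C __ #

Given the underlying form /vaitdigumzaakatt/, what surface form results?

Rule 1 (stop-cluster i-epenthesis): /t/ and /d/ form a stop–stop cluster, so [i] is inserted between them. /t/ and /t/ form a stop–stop cluster, so [i] is inserted between them. /vaitdigumzaakatt/ → vaitidigumzaakatit.
Rule 2 (nasal place assimilation): /m/ precedes the alveolar consonant /z/, so it assimilates in place to [n]. /vaitidigumzaakatit/ → vaitidigunzaakatit.
Rule 3 (final cluster simplification): no segment meets the environment; /vaitidigunzaakatit/ is unchanged.

vaitidigunzaakatit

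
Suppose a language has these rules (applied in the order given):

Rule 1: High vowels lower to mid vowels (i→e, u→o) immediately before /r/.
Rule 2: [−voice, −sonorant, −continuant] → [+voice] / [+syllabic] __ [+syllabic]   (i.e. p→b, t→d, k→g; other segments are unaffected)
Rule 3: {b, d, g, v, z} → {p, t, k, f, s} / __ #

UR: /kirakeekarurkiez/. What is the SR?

Rule 1 (pre-rhotic lowering): /i/ is a high vowel immediately before /r/, so it lowers to [e]. /u/ is a high vowel immediately before /r/, so it lowers to [o]. /kirakeekarurkiez/ → kerakeekarorkiez.
Rule 2 (intervocalic voicing): /k/ is a voiceless stop between vowels /a/ and /e/, so it voices to [g]. /k/ is a voiceless stop between vowels /e/ and /a/, so it voices to [g]. /kerakeekarorkiez/ → kerageegarorkiez.
Rule 3 (final devoicing): /z/ is a voiced obstruent in word-final position, so it devoices to [s]. /kerageegarorkiez/ → kerageegarorkies.

kerageegarorkies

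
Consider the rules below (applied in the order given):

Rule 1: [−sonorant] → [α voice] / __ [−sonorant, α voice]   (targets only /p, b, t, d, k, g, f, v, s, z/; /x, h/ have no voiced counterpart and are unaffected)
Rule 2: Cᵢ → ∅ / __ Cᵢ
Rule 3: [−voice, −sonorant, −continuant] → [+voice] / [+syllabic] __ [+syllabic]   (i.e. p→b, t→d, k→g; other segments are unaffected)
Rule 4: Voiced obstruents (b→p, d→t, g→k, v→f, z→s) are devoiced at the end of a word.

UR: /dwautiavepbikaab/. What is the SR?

dwaudiavebigaap

Rule 1 (regressive voicing assimilation): /p/ precedes the voiced obstruent /b/, so it voices to [b] by assimilation. /dwautiavepbikaab/ → dwautiavebbikaab.
Rule 2 (degemination): /bb/ is a geminate; the first /b/ deletes. /dwautiavebbikaab/ → dwautiavebikaab.
Rule 3 (intervocalic voicing): /t/ is a voiceless stop between vowels /u/ and /i/, so it voices to [d]. /k/ is a voiceless stop between vowels /i/ and /a/, so it voices to [g]. /dwautiavebikaab/ → dwaudiavebigaab.
Rule 4 (final devoicing): /b/ is a voiced obstruent in word-final position, so it devoices to [p]. /dwaudiavebigaab/ → dwaudiavebigaap.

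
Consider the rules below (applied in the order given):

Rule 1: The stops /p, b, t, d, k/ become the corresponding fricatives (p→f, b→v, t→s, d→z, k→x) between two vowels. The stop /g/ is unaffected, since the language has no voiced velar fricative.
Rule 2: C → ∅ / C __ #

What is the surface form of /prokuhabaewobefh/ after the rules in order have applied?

Rule 1 (intervocalic spirantization): /k/ is a stop between vowels /o/ and /u/, so it spirantizes to the fricative [x]. /b/ is a stop between vowels /a/ and /a/, so it spirantizes to the fricative [v]. /b/ is a stop between vowels /o/ and /e/, so it spirantizes to the fricative [v]. /prokuhabaewobefh/ → proxuhavaewovefh.
Rule 2 (final cluster simplification): /h/ is the second consonant of a word-final cluster /fh/, so it deletes. /proxuhavaewovefh/ → proxuhavaewovef.

proxuhavaewovef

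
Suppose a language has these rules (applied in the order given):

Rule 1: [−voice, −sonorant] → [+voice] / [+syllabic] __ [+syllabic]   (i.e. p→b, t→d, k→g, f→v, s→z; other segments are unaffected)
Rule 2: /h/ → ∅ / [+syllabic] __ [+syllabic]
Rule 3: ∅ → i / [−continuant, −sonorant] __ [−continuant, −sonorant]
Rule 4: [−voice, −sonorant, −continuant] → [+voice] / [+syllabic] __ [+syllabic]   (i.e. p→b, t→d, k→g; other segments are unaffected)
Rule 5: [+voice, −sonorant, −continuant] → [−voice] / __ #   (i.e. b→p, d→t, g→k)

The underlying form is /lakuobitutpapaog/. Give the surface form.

Rule 1 (intervocalic voicing): /k/ is a voiceless obstruent between vowels /a/ and /u/, so it voices to [g]. /t/ is a voiceless obstruent between vowels /i/ and /u/, so it voices to [d]. /p/ is a voiceless obstruent between vowels /a/ and /a/, so it voices to [b]. /lakuobitutpapaog/ → laguobidutpabaog.
Rule 2 (intervocalic h-deletion): no segment meets the environment; /laguobidutpabaog/ is unchanged.
Rule 3 (stop-cluster i-epenthesis): /t/ and /p/ form a stop–stop cluster, so [i] is inserted between them. /laguobidutpabaog/ → laguobidutipabaog.
Rule 4 (intervocalic voicing): /t/ is a voiceless stop between vowels /u/ and /i/, so it voices to [d]. /p/ is a voiceless stop between vowels /i/ and /a/, so it voices to [b]. /laguobidutipabaog/ → laguobidudibabaog.
Rule 5 (final devoicing): /g/ is a voiced stop in word-final position, so it devoices to [k]. /laguobidudibabaog/ → laguobidudibabaok.

laguobidudibabaok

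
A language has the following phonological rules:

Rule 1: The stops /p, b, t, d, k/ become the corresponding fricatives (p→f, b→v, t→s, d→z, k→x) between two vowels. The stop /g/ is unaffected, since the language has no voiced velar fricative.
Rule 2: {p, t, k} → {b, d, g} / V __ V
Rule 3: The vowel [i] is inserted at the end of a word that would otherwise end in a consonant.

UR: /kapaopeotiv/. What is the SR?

kafaofeosivi

Rule 1 (intervocalic spirantization): /p/ is a stop between vowels /a/ and /a/, so it spirantizes to the fricative [f]. /p/ is a stop between vowels /o/ and /e/, so it spirantizes to the fricative [f]. /t/ is a stop between vowels /o/ and /i/, so it spirantizes to the fricative [s]. /kapaopeotiv/ → kafaofeosiv.
Rule 2 (intervocalic voicing): no segment meets the environment; /kafaofeosiv/ is unchanged.
Rule 3 (final i-epenthesis): the form ends in the consonant /v/, so [i] is inserted word-finally. /kafaofeosiv/ → kafaofeosivi.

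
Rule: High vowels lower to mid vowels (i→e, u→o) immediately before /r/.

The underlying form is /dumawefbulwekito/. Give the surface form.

No segment of /dumawefbulwekito/ meets the structural description of the rule, so the form surfaces unchanged.

dumawefbulwekito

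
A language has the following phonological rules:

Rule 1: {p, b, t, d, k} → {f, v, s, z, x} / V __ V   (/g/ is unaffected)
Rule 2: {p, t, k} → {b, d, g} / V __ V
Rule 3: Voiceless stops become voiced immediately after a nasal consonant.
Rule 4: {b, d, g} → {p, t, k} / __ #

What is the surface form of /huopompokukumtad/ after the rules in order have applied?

Rule 1 (intervocalic spirantization): /p/ is a stop between vowels /o/ and /o/, so it spirantizes to the fricative [f]. /k/ is a stop between vowels /o/ and /u/, so it spirantizes to the fricative [x]. /k/ is a stop between vowels /u/ and /u/, so it spirantizes to the fricative [x]. /huopompokukumtad/ → huofompoxuxumtad.
Rule 2 (intervocalic voicing): no segment meets the environment; /huofompoxuxumtad/ is unchanged.
Rule 3 (post-nasal voicing): /p/ is a voiceless stop immediately after the nasal /m/, so it voices to [b]. /t/ is a voiceless stop immediately after the nasal /m/, so it voices to [d]. /huofompoxuxumtad/ → huofomboxuxumdad.
Rule 4 (final devoicing): /d/ is a voiced stop in word-final position, so it devoices to [t]. /huofomboxuxumdad/ → huofomboxuxumdat.

huofomboxuxumdat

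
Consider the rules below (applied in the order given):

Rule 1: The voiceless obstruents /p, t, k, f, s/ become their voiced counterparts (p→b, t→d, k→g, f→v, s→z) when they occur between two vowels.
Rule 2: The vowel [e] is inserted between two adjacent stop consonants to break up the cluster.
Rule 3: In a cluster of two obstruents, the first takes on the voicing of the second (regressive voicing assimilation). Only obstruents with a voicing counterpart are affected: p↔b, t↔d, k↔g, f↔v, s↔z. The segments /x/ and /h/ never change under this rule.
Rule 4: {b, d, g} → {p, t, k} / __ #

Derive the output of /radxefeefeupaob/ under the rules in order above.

Rule 1 (intervocalic voicing): /f/ is a voiceless obstruent between vowels /e/ and /e/, so it voices to [v]. /f/ is a voiceless obstruent between vowels /e/ and /e/, so it voices to [v]. /p/ is a voiceless obstruent between vowels /u/ and /a/, so it voices to [b]. /radxefeefeupaob/ → radxeveeveubaob.
Rule 2 (stop-cluster e-epenthesis): no segment meets the environment; /radxeveeveubaob/ is unchanged.
Rule 3 (regressive voicing assimilation): /d/ precedes the voiceless obstruent /x/, so it devoices to [t] by assimilation. /radxeveeveubaob/ → ratxeveeveubaob.
Rule 4 (final devoicing): /b/ is a voiced stop in word-final position, so it devoices to [p]. /ratxeveeveubaob/ → ratxeveeveubaop.

ratxeveeveubaop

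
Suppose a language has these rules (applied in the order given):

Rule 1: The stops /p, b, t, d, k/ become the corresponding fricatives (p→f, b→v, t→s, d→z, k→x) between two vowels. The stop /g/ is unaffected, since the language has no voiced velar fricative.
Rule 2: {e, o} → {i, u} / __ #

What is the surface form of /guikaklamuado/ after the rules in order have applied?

Rule 1 (intervocalic spirantization): /k/ is a stop between vowels /i/ and /a/, so it spirantizes to the fricative [x]. /d/ is a stop between vowels /a/ and /o/, so it spirantizes to the fricative [z]. /guikaklamuado/ → guixaklamuazo.
Rule 2 (final vowel raising): /o/ is a mid vowel in word-final position, so it raises to [u]. /guixaklamuazo/ → guixaklamuazu.

guixaklamuazu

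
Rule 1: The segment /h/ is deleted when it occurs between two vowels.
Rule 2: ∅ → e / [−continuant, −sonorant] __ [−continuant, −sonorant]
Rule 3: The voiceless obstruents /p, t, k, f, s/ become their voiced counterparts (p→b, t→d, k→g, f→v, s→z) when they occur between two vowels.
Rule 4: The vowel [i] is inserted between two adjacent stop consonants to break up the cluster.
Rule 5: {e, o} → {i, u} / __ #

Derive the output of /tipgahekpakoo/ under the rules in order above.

tibegaegebagou

Rule 1 (intervocalic h-deletion): /h/ occurs between vowels /a/ and /e/, so it deletes. /tipgahekpakoo/ → tipgaekpakoo.
Rule 2 (stop-cluster e-epenthesis): /p/ and /g/ form a stop–stop cluster, so [e] is inserted between them. /k/ and /p/ form a stop–stop cluster, so [e] is inserted between them. /tipgaekpakoo/ → tipegaekepakoo.
Rule 3 (intervocalic voicing): /p/ is a voiceless obstruent between vowels /i/ and /e/, so it voices to [b]. /k/ is a voiceless obstruent between vowels /e/ and /e/, so it voices to [g]. /p/ is a voiceless obstruent between vowels /e/ and /a/, so it voices to [b]. /k/ is a voiceless obstruent between vowels /a/ and /o/, so it voices to [g]. /tipegaekepakoo/ → tibegaegebagoo.
Rule 4 (stop-cluster i-epenthesis): no segment meets the environment; /tibegaegebagoo/ is unchanged.
Rule 5 (final vowel raising): /o/ is a mid vowel in word-final position, so it raises to [u]. /tibegaegebagoo/ → tibegaegebagou.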